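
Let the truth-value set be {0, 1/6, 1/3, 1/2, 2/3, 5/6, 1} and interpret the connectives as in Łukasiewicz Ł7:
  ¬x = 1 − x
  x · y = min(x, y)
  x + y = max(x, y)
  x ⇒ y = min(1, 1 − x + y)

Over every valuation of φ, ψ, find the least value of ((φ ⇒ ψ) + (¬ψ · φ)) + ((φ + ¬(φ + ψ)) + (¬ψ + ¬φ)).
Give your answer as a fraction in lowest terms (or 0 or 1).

Take φ = 2/3, ψ = 1/3:
φ ⇒ ψ = 2/3 ⇒ 1/3 = 2/3
¬ψ = ¬1/3 = 2/3
¬ψ · φ = 2/3 · 2/3 = 2/3
(φ ⇒ ψ) + (¬ψ · φ) = 2/3 + 2/3 = 2/3
φ + ψ = 2/3 + 1/3 = 2/3
¬(φ + ψ) = ¬2/3 = 1/3
φ + ¬(φ + ψ) = 2/3 + 1/3 = 2/3
¬ψ = ¬1/3 = 2/3
¬φ = ¬2/3 = 1/3
¬ψ + ¬φ = 2/3 + 1/3 = 2/3
(φ + ¬(φ + ψ)) + (¬ψ + ¬φ) = 2/3 + 2/3 = 2/3
((φ ⇒ ψ) + (¬ψ · φ)) + ((φ + ¬(φ + ψ)) + (¬ψ + ¬φ)) = 2/3 + 2/3 = 2/3
No assignment yields a value below 2/3, so this is the minimum.

2/3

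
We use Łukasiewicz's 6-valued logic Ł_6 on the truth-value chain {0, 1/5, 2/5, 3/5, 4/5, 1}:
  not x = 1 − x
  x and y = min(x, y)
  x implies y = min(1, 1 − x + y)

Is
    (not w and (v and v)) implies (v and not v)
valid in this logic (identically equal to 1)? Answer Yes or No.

No

Counterexample: take v = 3/5, w = 0.
not w = not 0 = 1
v and v = 3/5 and 3/5 = 3/5
not w and (v and v) = 1 and 3/5 = 3/5
not v = not 3/5 = 2/5
v and not v = 3/5 and 2/5 = 2/5
(not w and (v and v)) implies (v and not v) = 3/5 implies 2/5 = 4/5
This gives 4/5 ≠ 1.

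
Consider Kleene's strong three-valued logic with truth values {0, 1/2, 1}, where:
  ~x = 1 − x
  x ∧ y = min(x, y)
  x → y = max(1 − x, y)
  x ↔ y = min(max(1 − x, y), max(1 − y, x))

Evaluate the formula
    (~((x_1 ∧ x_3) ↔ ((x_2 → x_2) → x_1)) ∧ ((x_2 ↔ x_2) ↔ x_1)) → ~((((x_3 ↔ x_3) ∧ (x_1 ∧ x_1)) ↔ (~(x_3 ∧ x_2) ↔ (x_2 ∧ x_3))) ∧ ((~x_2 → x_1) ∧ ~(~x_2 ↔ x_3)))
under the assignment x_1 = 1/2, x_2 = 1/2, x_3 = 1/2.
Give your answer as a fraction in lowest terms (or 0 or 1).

x_1 ∧ x_3 = 1/2 ∧ 1/2 = 1/2
x_2 → x_2 = 1/2 → 1/2 = 1/2
(x_2 → x_2) → x_1 = 1/2 → 1/2 = 1/2
(x_1 ∧ x_3) ↔ ((x_2 → x_2) → x_1) = 1/2 ↔ 1/2 = 1/2
~((x_1 ∧ x_3) ↔ ((x_2 → x_2) → x_1)) = ~1/2 = 1/2
x_2 ↔ x_2 = 1/2 ↔ 1/2 = 1/2
(x_2 ↔ x_2) ↔ x_1 = 1/2 ↔ 1/2 = 1/2
~((x_1 ∧ x_3) ↔ ((x_2 → x_2) → x_1)) ∧ ((x_2 ↔ x_2) ↔ x_1) = 1/2 ∧ 1/2 = 1/2
x_3 ↔ x_3 = 1/2 ↔ 1/2 = 1/2
x_1 ∧ x_1 = 1/2 ∧ 1/2 = 1/2
(x_3 ↔ x_3) ∧ (x_1 ∧ x_1) = 1/2 ∧ 1/2 = 1/2
x_3 ∧ x_2 = 1/2 ∧ 1/2 = 1/2
~(x_3 ∧ x_2) = ~1/2 = 1/2
x_2 ∧ x_3 = 1/2 ∧ 1/2 = 1/2
~(x_3 ∧ x_2) ↔ (x_2 ∧ x_3) = 1/2 ↔ 1/2 = 1/2
((x_3 ↔ x_3) ∧ (x_1 ∧ x_1)) ↔ (~(x_3 ∧ x_2) ↔ (x_2 ∧ x_3)) = 1/2 ↔ 1/2 = 1/2
~x_2 = ~1/2 = 1/2
~x_2 → x_1 = 1/2 → 1/2 = 1/2
~x_2 = ~1/2 = 1/2
~x_2 ↔ x_3 = 1/2 ↔ 1/2 = 1/2
~(~x_2 ↔ x_3) = ~1/2 = 1/2
(~x_2 → x_1) ∧ ~(~x_2 ↔ x_3) = 1/2 ∧ 1/2 = 1/2
(((x_3 ↔ x_3) ∧ (x_1 ∧ x_1)) ↔ (~(x_3 ∧ x_2) ↔ (x_2 ∧ x_3))) ∧ ((~x_2 → x_1) ∧ ~(~x_2 ↔ x_3)) = 1/2 ∧ 1/2 = 1/2
~((((x_3 ↔ x_3) ∧ (x_1 ∧ x_1)) ↔ (~(x_3 ∧ x_2) ↔ (x_2 ∧ x_3))) ∧ ((~x_2 → x_1) ∧ ~(~x_2 ↔ x_3))) = ~1/2 = 1/2
(~((x_1 ∧ x_3) ↔ ((x_2 → x_2) → x_1)) ∧ ((x_2 ↔ x_2) ↔ x_1)) → ~((((x_3 ↔ x_3) ∧ (x_1 ∧ x_1)) ↔ (~(x_3 ∧ x_2) ↔ (x_2 ∧ x_3))) ∧ ((~x_2 → x_1) ∧ ~(~x_2 ↔ x_3))) = 1/2 → 1/2 = 1/2

1/2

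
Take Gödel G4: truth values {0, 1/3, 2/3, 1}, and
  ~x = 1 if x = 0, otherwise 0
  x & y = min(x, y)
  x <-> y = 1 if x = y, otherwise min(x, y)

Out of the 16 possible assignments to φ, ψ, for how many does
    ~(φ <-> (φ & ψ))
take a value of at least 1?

φ = 0, ψ = 0 ↦ 0  <
φ = 0, ψ = 1/3 ↦ 0  <
φ = 0, ψ = 2/3 ↦ 0  <
φ = 0, ψ = 1 ↦ 0  <
φ = 1/3, ψ = 0 ↦ 1  ≥
φ = 1/3, ψ = 1/3 ↦ 0  <
φ = 1/3, ψ = 2/3 ↦ 0  <
φ = 1/3, ψ = 1 ↦ 0  <
φ = 2/3, ψ = 0 ↦ 1  ≥
φ = 2/3, ψ = 1/3 ↦ 0  <
φ = 2/3, ψ = 2/3 ↦ 0  <
φ = 2/3, ψ = 1 ↦ 0  <
φ = 1, ψ = 0 ↦ 1  ≥
φ = 1, ψ = 1/3 ↦ 0  <
φ = 1, ψ = 2/3 ↦ 0  <
φ = 1, ψ = 1 ↦ 0  <
So 3 of the 16 assignments meet the threshold.

3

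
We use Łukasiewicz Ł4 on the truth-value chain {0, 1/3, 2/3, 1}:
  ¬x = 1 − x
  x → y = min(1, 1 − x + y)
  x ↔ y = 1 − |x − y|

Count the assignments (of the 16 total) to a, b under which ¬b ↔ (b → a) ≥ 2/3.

a = 0, b = 0 ↦ 1  ≥
a = 0, b = 1/3 ↦ 1  ≥
a = 0, b = 2/3 ↦ 1  ≥
a = 0, b = 1 ↦ 1  ≥
a = 1/3, b = 0 ↦ 1  ≥
a = 1/3, b = 1/3 ↦ 2/3  ≥
a = 1/3, b = 2/3 ↦ 2/3  ≥
a = 1/3, b = 1 ↦ 2/3  ≥
a = 2/3, b = 0 ↦ 1  ≥
a = 2/3, b = 1/3 ↦ 2/3  ≥
a = 2/3, b = 2/3 ↦ 1/3  <
a = 2/3, b = 1 ↦ 1/3  <
a = 1, b = 0 ↦ 1  ≥
a = 1, b = 1/3 ↦ 2/3  ≥
a = 1, b = 2/3 ↦ 1/3  <
a = 1, b = 1 ↦ 0  <
So 12 of the 16 assignments meet the threshold.

12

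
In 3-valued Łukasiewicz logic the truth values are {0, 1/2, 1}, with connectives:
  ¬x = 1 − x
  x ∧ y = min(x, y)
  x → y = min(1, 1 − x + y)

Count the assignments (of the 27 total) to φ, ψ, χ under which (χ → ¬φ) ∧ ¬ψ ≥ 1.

value 1: 6 assignments (counts)
value 1/2: 10 assignments
value 0: 11 assignments
So 6 of the 27 assignments meet the threshold.

6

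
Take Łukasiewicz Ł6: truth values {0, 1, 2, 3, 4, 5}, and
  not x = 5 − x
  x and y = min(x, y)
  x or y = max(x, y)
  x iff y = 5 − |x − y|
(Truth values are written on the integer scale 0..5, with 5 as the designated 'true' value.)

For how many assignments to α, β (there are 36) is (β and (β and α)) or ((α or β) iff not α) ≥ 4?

18

value 5: 4 assignments (counts)
value 4: 14 assignments (counts)
value 3: 7 assignments
value 2: 7 assignments
value 1: 2 assignments
value 0: 2 assignments
So 18 of the 36 assignments meet the threshold.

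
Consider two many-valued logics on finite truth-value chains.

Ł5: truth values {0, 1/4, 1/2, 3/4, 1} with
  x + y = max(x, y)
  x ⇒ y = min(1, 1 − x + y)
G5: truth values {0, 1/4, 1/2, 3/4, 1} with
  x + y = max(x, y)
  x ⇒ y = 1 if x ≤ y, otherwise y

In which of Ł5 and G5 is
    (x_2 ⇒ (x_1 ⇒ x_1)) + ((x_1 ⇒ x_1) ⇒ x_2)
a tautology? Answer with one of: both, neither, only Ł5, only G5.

both

In Ł5: every assignment gives 1 — tautology.
In G5: every assignment gives 1 — tautology.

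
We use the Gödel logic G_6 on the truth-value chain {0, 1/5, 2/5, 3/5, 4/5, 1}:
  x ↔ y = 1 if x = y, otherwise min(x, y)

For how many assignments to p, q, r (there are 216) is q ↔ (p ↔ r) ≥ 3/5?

60

value 1: 36 assignments (counts)
value 4/5: 8 assignments (counts)
value 3/5: 16 assignments (counts)
value 2/5: 30 assignments
value 1/5: 50 assignments
value 0: 76 assignments
So 60 of the 216 assignments meet the threshold.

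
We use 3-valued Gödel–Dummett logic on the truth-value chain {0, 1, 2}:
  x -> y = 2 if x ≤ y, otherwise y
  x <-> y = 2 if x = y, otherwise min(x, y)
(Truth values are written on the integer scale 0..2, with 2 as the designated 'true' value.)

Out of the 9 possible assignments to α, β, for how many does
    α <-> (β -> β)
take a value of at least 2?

3

α = 0, β = 0 ↦ 0  <
α = 0, β = 1 ↦ 0  <
α = 0, β = 2 ↦ 0  <
α = 1, β = 0 ↦ 1  <
α = 1, β = 1 ↦ 1  <
α = 1, β = 2 ↦ 1  <
α = 2, β = 0 ↦ 2  ≥
α = 2, β = 1 ↦ 2  ≥
α = 2, β = 2 ↦ 2  ≥
So 3 of the 9 assignments meet the threshold.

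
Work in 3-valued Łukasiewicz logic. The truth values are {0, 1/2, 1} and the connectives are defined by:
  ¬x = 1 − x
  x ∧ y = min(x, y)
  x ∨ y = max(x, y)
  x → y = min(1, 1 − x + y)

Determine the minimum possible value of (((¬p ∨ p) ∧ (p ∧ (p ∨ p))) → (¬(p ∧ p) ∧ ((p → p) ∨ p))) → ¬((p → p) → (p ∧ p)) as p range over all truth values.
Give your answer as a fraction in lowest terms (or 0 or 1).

1/2

Take p = 1/2:
¬p = ¬1/2 = 1/2
¬p ∨ p = 1/2 ∨ 1/2 = 1/2
p ∨ p = 1/2 ∨ 1/2 = 1/2
p ∧ (p ∨ p) = 1/2 ∧ 1/2 = 1/2
(¬p ∨ p) ∧ (p ∧ (p ∨ p)) = 1/2 ∧ 1/2 = 1/2
p ∧ p = 1/2 ∧ 1/2 = 1/2
¬(p ∧ p) = ¬1/2 = 1/2
p → p = 1/2 → 1/2 = 1
(p → p) ∨ p = 1 ∨ 1/2 = 1
¬(p ∧ p) ∧ ((p → p) ∨ p) = 1/2 ∧ 1 = 1/2
((¬p ∨ p) ∧ (p ∧ (p ∨ p))) → (¬(p ∧ p) ∧ ((p → p) ∨ p)) = 1/2 → 1/2 = 1
p → p = 1/2 → 1/2 = 1
p ∧ p = 1/2 ∧ 1/2 = 1/2
(p → p) → (p ∧ p) = 1 → 1/2 = 1/2
¬((p → p) → (p ∧ p)) = ¬1/2 = 1/2
(((¬p ∨ p) ∧ (p ∧ (p ∨ p))) → (¬(p ∧ p) ∧ ((p → p) ∨ p))) → ¬((p → p) → (p ∧ p)) = 1 → 1/2 = 1/2
No assignment yields a value below 1/2, so this is the minimum.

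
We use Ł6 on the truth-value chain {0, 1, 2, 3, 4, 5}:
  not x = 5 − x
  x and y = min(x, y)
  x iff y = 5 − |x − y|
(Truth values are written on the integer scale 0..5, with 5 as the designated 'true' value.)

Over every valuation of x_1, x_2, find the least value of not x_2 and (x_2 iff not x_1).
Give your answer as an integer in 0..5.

Take x_1 = 0, x_2 = 0:
not x_2 = not 0 = 5
not x_1 = not 0 = 5
x_2 iff not x_1 = 0 iff 5 = 0
not x_2 and (x_2 iff not x_1) = 5 and 0 = 0
No assignment yields a value below 0, so this is the minimum.

0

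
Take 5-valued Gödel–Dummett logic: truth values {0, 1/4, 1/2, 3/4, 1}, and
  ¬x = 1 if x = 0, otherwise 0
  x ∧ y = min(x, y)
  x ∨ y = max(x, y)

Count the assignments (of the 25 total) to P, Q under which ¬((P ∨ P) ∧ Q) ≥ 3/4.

value 1: 9 assignments (counts)
value 0: 16 assignments
So 9 of the 25 assignments meet the threshold.

9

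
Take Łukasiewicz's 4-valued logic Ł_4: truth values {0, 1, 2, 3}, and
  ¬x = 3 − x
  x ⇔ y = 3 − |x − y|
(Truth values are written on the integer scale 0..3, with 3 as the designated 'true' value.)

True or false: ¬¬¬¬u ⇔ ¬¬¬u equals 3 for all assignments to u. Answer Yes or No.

Counterexample: take u = 0.
¬u = ¬0 = 3
¬¬u = ¬3 = 0
¬¬¬u = ¬0 = 3
¬¬¬¬u = ¬3 = 0
¬u = ¬0 = 3
¬¬u = ¬3 = 0
¬¬¬u = ¬0 = 3
¬¬¬¬u ⇔ ¬¬¬u = 0 ⇔ 3 = 0
This gives 0 ≠ 3.

No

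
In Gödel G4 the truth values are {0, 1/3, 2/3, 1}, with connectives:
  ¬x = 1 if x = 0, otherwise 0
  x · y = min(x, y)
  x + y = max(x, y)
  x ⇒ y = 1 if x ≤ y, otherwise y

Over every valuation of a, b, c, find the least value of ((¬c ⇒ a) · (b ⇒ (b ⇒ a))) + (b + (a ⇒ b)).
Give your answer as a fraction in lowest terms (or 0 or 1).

1/3

Take a = 1/3, b = 0, c = 0:
¬c = ¬0 = 1
¬c ⇒ a = 1 ⇒ 1/3 = 1/3
b ⇒ a = 0 ⇒ 1/3 = 1
b ⇒ (b ⇒ a) = 0 ⇒ 1 = 1
(¬c ⇒ a) · (b ⇒ (b ⇒ a)) = 1/3 · 1 = 1/3
a ⇒ b = 1/3 ⇒ 0 = 0
b + (a ⇒ b) = 0 + 0 = 0
((¬c ⇒ a) · (b ⇒ (b ⇒ a))) + (b + (a ⇒ b)) = 1/3 + 0 = 1/3
No assignment yields a value below 1/3, so this is the minimum.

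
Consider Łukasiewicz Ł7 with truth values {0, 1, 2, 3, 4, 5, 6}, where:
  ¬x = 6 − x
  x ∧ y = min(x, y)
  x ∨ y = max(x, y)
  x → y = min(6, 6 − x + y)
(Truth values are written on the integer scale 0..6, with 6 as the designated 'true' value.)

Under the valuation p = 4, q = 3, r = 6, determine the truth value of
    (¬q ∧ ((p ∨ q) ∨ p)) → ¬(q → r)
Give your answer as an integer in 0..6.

¬q = ¬3 = 3
p ∨ q = 4 ∨ 3 = 4
(p ∨ q) ∨ p = 4 ∨ 4 = 4
¬q ∧ ((p ∨ q) ∨ p) = 3 ∧ 4 = 3
q → r = 3 → 6 = 6
¬(q → r) = ¬6 = 0
(¬q ∧ ((p ∨ q) ∨ p)) → ¬(q → r) = 3 → 0 = 3

3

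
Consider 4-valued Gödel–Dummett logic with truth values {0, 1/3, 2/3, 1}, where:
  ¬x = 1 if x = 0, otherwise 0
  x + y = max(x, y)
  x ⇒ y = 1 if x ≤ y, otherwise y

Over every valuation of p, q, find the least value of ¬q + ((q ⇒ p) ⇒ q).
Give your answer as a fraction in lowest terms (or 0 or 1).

1/3

Take p = 1/3, q = 1/3:
¬q = ¬1/3 = 0
q ⇒ p = 1/3 ⇒ 1/3 = 1
(q ⇒ p) ⇒ q = 1 ⇒ 1/3 = 1/3
¬q + ((q ⇒ p) ⇒ q) = 0 + 1/3 = 1/3
No assignment yields a value below 1/3, so this is the minimum.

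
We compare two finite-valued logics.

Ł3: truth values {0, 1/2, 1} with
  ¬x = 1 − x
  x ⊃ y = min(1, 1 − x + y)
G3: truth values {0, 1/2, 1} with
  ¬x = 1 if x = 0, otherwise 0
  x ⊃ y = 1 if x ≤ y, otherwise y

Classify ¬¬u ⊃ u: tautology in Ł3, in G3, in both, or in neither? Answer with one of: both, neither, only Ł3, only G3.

In Ł3: every assignment gives 1 — tautology.
In G3: at u = 1/2 the value is 1/2 — not a tautology.

only Ł3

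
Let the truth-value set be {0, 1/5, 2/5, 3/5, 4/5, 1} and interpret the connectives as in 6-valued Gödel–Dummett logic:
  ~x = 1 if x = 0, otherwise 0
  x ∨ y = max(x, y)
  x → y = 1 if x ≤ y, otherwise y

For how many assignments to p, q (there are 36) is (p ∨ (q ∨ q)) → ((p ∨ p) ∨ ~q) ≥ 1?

value 1: 21 assignments (counts)
value 4/5: 1 assignment
value 3/5: 2 assignments
value 2/5: 3 assignments
value 1/5: 4 assignments
value 0: 5 assignments
So 21 of the 36 assignments meet the threshold.

21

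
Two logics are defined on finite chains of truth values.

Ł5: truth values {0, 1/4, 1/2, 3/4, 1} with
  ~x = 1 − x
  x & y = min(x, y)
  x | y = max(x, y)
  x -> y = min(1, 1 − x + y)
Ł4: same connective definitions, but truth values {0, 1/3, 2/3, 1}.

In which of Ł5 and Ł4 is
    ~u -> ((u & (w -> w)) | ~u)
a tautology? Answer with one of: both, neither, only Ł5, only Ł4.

both

In Ł5: every assignment gives 1 — tautology.
In Ł4: every assignment gives 1 — tautology.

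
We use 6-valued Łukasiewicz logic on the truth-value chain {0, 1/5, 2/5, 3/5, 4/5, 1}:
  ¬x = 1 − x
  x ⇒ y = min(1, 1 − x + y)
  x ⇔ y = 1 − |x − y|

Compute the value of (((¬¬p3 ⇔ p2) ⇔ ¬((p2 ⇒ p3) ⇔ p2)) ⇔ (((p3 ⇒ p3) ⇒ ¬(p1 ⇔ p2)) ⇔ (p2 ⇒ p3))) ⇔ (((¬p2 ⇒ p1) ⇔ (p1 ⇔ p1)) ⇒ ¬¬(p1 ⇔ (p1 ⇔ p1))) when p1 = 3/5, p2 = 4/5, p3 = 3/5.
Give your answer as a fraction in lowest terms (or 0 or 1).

4/5

¬p3 = ¬3/5 = 2/5
¬¬p3 = ¬2/5 = 3/5
¬¬p3 ⇔ p2 = 3/5 ⇔ 4/5 = 4/5
p2 ⇒ p3 = 4/5 ⇒ 3/5 = 4/5
(p2 ⇒ p3) ⇔ p2 = 4/5 ⇔ 4/5 = 1
¬((p2 ⇒ p3) ⇔ p2) = ¬1 = 0
(¬¬p3 ⇔ p2) ⇔ ¬((p2 ⇒ p3) ⇔ p2) = 4/5 ⇔ 0 = 1/5
p3 ⇒ p3 = 3/5 ⇒ 3/5 = 1
p1 ⇔ p2 = 3/5 ⇔ 4/5 = 4/5
¬(p1 ⇔ p2) = ¬4/5 = 1/5
(p3 ⇒ p3) ⇒ ¬(p1 ⇔ p2) = 1 ⇒ 1/5 = 1/5
p2 ⇒ p3 = 4/5 ⇒ 3/5 = 4/5
((p3 ⇒ p3) ⇒ ¬(p1 ⇔ p2)) ⇔ (p2 ⇒ p3) = 1/5 ⇔ 4/5 = 2/5
((¬¬p3 ⇔ p2) ⇔ ¬((p2 ⇒ p3) ⇔ p2)) ⇔ (((p3 ⇒ p3) ⇒ ¬(p1 ⇔ p2)) ⇔ (p2 ⇒ p3)) = 1/5 ⇔ 2/5 = 4/5
¬p2 = ¬4/5 = 1/5
¬p2 ⇒ p1 = 1/5 ⇒ 3/5 = 1
p1 ⇔ p1 = 3/5 ⇔ 3/5 = 1
(¬p2 ⇒ p1) ⇔ (p1 ⇔ p1) = 1 ⇔ 1 = 1
p1 ⇔ p1 = 3/5 ⇔ 3/5 = 1
p1 ⇔ (p1 ⇔ p1) = 3/5 ⇔ 1 = 3/5
¬(p1 ⇔ (p1 ⇔ p1)) = ¬3/5 = 2/5
¬¬(p1 ⇔ (p1 ⇔ p1)) = ¬2/5 = 3/5
((¬p2 ⇒ p1) ⇔ (p1 ⇔ p1)) ⇒ ¬¬(p1 ⇔ (p1 ⇔ p1)) = 1 ⇒ 3/5 = 3/5
(((¬¬p3 ⇔ p2) ⇔ ¬((p2 ⇒ p3) ⇔ p2)) ⇔ (((p3 ⇒ p3) ⇒ ¬(p1 ⇔ p2)) ⇔ (p2 ⇒ p3))) ⇔ (((¬p2 ⇒ p1) ⇔ (p1 ⇔ p1)) ⇒ ¬¬(p1 ⇔ (p1 ⇔ p1))) = 4/5 ⇔ 3/5 = 4/5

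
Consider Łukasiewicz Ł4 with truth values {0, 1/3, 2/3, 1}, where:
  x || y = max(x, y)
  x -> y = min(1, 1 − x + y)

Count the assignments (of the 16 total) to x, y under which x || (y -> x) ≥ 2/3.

x = 0, y = 0 ↦ 1  ≥
x = 0, y = 1/3 ↦ 2/3  ≥
x = 0, y = 2/3 ↦ 1/3  <
x = 0, y = 1 ↦ 0  <
x = 1/3, y = 0 ↦ 1  ≥
x = 1/3, y = 1/3 ↦ 1  ≥
x = 1/3, y = 2/3 ↦ 2/3  ≥
x = 1/3, y = 1 ↦ 1/3  <
x = 2/3, y = 0 ↦ 1  ≥
x = 2/3, y = 1/3 ↦ 1  ≥
x = 2/3, y = 2/3 ↦ 1  ≥
x = 2/3, y = 1 ↦ 2/3  ≥
x = 1, y = 0 ↦ 1  ≥
x = 1, y = 1/3 ↦ 1  ≥
x = 1, y = 2/3 ↦ 1  ≥
x = 1, y = 1 ↦ 1  ≥
So 13 of the 16 assignments meet the threshold.

13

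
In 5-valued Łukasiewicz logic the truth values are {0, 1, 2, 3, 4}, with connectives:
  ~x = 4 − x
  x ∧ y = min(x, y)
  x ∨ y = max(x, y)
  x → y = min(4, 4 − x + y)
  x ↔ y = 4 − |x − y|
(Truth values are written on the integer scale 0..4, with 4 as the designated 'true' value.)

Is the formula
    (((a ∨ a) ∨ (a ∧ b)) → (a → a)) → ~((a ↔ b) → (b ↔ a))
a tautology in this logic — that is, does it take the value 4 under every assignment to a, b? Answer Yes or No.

No

Counterexample: take a = 0, b = 0.
a ∨ a = 0 ∨ 0 = 0
a ∧ b = 0 ∧ 0 = 0
(a ∨ a) ∨ (a ∧ b) = 0 ∨ 0 = 0
a → a = 0 → 0 = 4
((a ∨ a) ∨ (a ∧ b)) → (a → a) = 0 → 4 = 4
a ↔ b = 0 ↔ 0 = 4
b ↔ a = 0 ↔ 0 = 4
(a ↔ b) → (b ↔ a) = 4 → 4 = 4
~((a ↔ b) → (b ↔ a)) = ~4 = 0
(((a ∨ a) ∨ (a ∧ b)) → (a → a)) → ~((a ↔ b) → (b ↔ a)) = 4 → 0 = 0
This gives 0 ≠ 4.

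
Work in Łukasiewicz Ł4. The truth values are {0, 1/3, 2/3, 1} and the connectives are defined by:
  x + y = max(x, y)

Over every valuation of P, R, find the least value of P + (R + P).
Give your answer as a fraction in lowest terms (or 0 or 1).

0

Take P = 0, R = 0:
R + P = 0 + 0 = 0
P + (R + P) = 0 + 0 = 0
No assignment yields a value below 0, so this is the minimum.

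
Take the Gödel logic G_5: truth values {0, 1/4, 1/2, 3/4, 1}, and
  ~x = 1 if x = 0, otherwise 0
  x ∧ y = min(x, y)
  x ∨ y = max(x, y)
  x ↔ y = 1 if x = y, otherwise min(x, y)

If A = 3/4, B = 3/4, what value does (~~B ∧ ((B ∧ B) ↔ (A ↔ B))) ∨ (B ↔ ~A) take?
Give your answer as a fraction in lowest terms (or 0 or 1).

~B = ~3/4 = 0
~~B = ~0 = 1
B ∧ B = 3/4 ∧ 3/4 = 3/4
A ↔ B = 3/4 ↔ 3/4 = 1
(B ∧ B) ↔ (A ↔ B) = 3/4 ↔ 1 = 3/4
~~B ∧ ((B ∧ B) ↔ (A ↔ B)) = 1 ∧ 3/4 = 3/4
~A = ~3/4 = 0
B ↔ ~A = 3/4 ↔ 0 = 0
(~~B ∧ ((B ∧ B) ↔ (A ↔ B))) ∨ (B ↔ ~A) = 3/4 ∨ 0 = 3/4

3/4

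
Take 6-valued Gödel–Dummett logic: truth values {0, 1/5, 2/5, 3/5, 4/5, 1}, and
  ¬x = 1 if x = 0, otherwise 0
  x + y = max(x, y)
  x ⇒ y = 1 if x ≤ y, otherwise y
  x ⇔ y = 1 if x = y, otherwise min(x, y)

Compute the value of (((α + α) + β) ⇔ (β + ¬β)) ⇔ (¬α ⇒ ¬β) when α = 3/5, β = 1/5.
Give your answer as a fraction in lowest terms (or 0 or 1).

α + α = 3/5 + 3/5 = 3/5
(α + α) + β = 3/5 + 1/5 = 3/5
¬β = ¬1/5 = 0
β + ¬β = 1/5 + 0 = 1/5
((α + α) + β) ⇔ (β + ¬β) = 3/5 ⇔ 1/5 = 1/5
¬α = ¬3/5 = 0
¬β = ¬1/5 = 0
¬α ⇒ ¬β = 0 ⇒ 0 = 1
(((α + α) + β) ⇔ (β + ¬β)) ⇔ (¬α ⇒ ¬β) = 1/5 ⇔ 1 = 1/5

1/5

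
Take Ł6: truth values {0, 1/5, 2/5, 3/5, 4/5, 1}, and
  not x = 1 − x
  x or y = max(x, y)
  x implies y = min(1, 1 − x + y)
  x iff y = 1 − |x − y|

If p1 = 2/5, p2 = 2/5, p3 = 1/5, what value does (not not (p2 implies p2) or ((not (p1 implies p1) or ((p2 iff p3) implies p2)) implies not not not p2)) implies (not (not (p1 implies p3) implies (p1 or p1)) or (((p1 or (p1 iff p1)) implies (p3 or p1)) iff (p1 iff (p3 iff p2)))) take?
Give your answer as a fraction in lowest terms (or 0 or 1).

p2 implies p2 = 2/5 implies 2/5 = 1
not (p2 implies p2) = not 1 = 0
not not (p2 implies p2) = not 0 = 1
p1 implies p1 = 2/5 implies 2/5 = 1
not (p1 implies p1) = not 1 = 0
p2 iff p3 = 2/5 iff 1/5 = 4/5
(p2 iff p3) implies p2 = 4/5 implies 2/5 = 3/5
not (p1 implies p1) or ((p2 iff p3) implies p2) = 0 or 3/5 = 3/5
not p2 = not 2/5 = 3/5
not not p2 = not 3/5 = 2/5
not not not p2 = not 2/5 = 3/5
(not (p1 implies p1) or ((p2 iff p3) implies p2)) implies not not not p2 = 3/5 implies 3/5 = 1
not not (p2 implies p2) or ((not (p1 implies p1) or ((p2 iff p3) implies p2)) implies not not not p2) = 1 or 1 = 1
p1 implies p3 = 2/5 implies 1/5 = 4/5
not (p1 implies p3) = not 4/5 = 1/5
p1 or p1 = 2/5 or 2/5 = 2/5
not (p1 implies p3) implies (p1 or p1) = 1/5 implies 2/5 = 1
not (not (p1 implies p3) implies (p1 or p1)) = not 1 = 0
p1 iff p1 = 2/5 iff 2/5 = 1
p1 or (p1 iff p1) = 2/5 or 1 = 1
p3 or p1 = 1/5 or 2/5 = 2/5
(p1 or (p1 iff p1)) implies (p3 or p1) = 1 implies 2/5 = 2/5
p3 iff p2 = 1/5 iff 2/5 = 4/5
p1 iff (p3 iff p2) = 2/5 iff 4/5 = 3/5
((p1 or (p1 iff p1)) implies (p3 or p1)) iff (p1 iff (p3 iff p2)) = 2/5 iff 3/5 = 4/5
not (not (p1 implies p3) implies (p1 or p1)) or (((p1 or (p1 iff p1)) implies (p3 or p1)) iff (p1 iff (p3 iff p2))) = 0 or 4/5 = 4/5
(not not (p2 implies p2) or ((not (p1 implies p1) or ((p2 iff p3) implies p2)) implies not not not p2)) implies (not (not (p1 implies p3) implies (p1 or p1)) or (((p1 or (p1 iff p1)) implies (p3 or p1)) iff (p1 iff (p3 iff p2)))) = 1 implies 4/5 = 4/5

4/5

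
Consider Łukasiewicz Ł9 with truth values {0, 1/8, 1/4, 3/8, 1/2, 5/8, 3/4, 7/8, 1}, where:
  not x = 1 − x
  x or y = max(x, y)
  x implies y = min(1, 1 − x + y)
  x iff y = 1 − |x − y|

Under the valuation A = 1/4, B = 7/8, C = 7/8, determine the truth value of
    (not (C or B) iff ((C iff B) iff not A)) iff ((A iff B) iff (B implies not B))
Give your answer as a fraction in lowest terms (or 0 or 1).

C or B = 7/8 or 7/8 = 7/8
not (C or B) = not 7/8 = 1/8
C iff B = 7/8 iff 7/8 = 1
not A = not 1/4 = 3/4
(C iff B) iff not A = 1 iff 3/4 = 3/4
not (C or B) iff ((C iff B) iff not A) = 1/8 iff 3/4 = 3/8
A iff B = 1/4 iff 7/8 = 3/8
not B = not 7/8 = 1/8
B implies not B = 7/8 implies 1/8 = 1/4
(A iff B) iff (B implies not B) = 3/8 iff 1/4 = 7/8
(not (C or B) iff ((C iff B) iff not A)) iff ((A iff B) iff (B implies not B)) = 3/8 iff 7/8 = 1/2

1/2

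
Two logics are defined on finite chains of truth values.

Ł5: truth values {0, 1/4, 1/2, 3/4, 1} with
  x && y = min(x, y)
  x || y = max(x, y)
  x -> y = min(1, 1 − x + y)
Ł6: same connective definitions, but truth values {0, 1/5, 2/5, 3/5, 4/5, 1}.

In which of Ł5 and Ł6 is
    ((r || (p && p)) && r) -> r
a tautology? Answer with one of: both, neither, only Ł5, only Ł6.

both

In Ł5: every assignment gives 1 — tautology.
In Ł6: every assignment gives 1 — tautology.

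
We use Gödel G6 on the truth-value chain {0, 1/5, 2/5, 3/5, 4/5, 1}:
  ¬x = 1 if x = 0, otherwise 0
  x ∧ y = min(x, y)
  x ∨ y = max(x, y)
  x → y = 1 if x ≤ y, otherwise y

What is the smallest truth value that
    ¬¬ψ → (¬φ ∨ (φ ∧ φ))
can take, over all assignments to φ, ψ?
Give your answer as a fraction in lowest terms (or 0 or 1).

Take φ = 1/5, ψ = 1/5:
¬ψ = ¬1/5 = 0
¬¬ψ = ¬0 = 1
¬φ = ¬1/5 = 0
φ ∧ φ = 1/5 ∧ 1/5 = 1/5
¬φ ∨ (φ ∧ φ) = 0 ∨ 1/5 = 1/5
¬¬ψ → (¬φ ∨ (φ ∧ φ)) = 1 → 1/5 = 1/5
No assignment yields a value below 1/5, so this is the minimum.

1/5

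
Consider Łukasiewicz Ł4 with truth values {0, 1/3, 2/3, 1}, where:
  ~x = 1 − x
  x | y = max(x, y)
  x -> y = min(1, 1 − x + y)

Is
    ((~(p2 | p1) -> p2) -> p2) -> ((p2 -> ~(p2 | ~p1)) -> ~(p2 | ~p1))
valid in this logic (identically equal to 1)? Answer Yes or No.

Counterexample: take p1 = 0, p2 = 0.
p2 | p1 = 0 | 0 = 0
~(p2 | p1) = ~0 = 1
~(p2 | p1) -> p2 = 1 -> 0 = 0
(~(p2 | p1) -> p2) -> p2 = 0 -> 0 = 1
~p1 = ~0 = 1
p2 | ~p1 = 0 | 1 = 1
~(p2 | ~p1) = ~1 = 0
p2 -> ~(p2 | ~p1) = 0 -> 0 = 1
~p1 = ~0 = 1
p2 | ~p1 = 0 | 1 = 1
~(p2 | ~p1) = ~1 = 0
(p2 -> ~(p2 | ~p1)) -> ~(p2 | ~p1) = 1 -> 0 = 0
((~(p2 | p1) -> p2) -> p2) -> ((p2 -> ~(p2 | ~p1)) -> ~(p2 | ~p1)) = 1 -> 0 = 0
This gives 0 ≠ 1.

No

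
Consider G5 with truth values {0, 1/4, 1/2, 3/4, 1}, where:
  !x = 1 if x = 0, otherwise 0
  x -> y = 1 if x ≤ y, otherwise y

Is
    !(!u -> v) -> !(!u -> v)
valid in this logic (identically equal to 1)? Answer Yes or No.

At u = 1/2, v = 3/4, for instance:
!u = !1/2 = 0
!u -> v = 0 -> 3/4 = 1
!(!u -> v) = !1 = 0
!(!u -> v) -> !(!u -> v) = 0 -> 0 = 1
and checking the remaining 24 assignments likewise gives ≥ 1 in every case.

Yes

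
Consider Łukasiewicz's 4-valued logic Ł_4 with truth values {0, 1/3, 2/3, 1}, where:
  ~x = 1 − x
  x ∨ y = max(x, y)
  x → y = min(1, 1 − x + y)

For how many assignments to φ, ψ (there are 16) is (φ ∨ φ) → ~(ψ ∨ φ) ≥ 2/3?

φ = 0, ψ = 0 ↦ 1  ≥
φ = 0, ψ = 1/3 ↦ 1  ≥
φ = 0, ψ = 2/3 ↦ 1  ≥
φ = 0, ψ = 1 ↦ 1  ≥
φ = 1/3, ψ = 0 ↦ 1  ≥
φ = 1/3, ψ = 1/3 ↦ 1  ≥
φ = 1/3, ψ = 2/3 ↦ 1  ≥
φ = 1/3, ψ = 1 ↦ 2/3  ≥
φ = 2/3, ψ = 0 ↦ 2/3  ≥
φ = 2/3, ψ = 1/3 ↦ 2/3  ≥
φ = 2/3, ψ = 2/3 ↦ 2/3  ≥
φ = 2/3, ψ = 1 ↦ 1/3  <
φ = 1, ψ = 0 ↦ 0  <
φ = 1, ψ = 1/3 ↦ 0  <
φ = 1, ψ = 2/3 ↦ 0  <
φ = 1, ψ = 1 ↦ 0  <
So 11 of the 16 assignments meet the threshold.

11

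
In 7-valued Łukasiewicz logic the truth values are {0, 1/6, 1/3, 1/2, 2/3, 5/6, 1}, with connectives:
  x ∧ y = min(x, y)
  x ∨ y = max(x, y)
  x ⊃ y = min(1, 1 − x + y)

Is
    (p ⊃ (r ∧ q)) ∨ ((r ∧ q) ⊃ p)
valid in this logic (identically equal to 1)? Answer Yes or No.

Yes

At p = 1, q = 0, r = 2/3, for instance:
r ∧ q = 2/3 ∧ 0 = 0
p ⊃ (r ∧ q) = 1 ⊃ 0 = 0
(r ∧ q) ⊃ p = 0 ⊃ 1 = 1
(p ⊃ (r ∧ q)) ∨ ((r ∧ q) ⊃ p) = 0 ∨ 1 = 1
and checking the remaining 342 assignments likewise gives ≥ 1 in every case.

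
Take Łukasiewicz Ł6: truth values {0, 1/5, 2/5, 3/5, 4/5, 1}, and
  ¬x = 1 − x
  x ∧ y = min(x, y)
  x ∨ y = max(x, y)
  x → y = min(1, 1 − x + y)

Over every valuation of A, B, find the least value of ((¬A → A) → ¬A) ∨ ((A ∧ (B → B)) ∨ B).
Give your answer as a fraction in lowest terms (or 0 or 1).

Take A = 3/5, B = 0:
¬A = ¬3/5 = 2/5
¬A → A = 2/5 → 3/5 = 1
¬A = ¬3/5 = 2/5
(¬A → A) → ¬A = 1 → 2/5 = 2/5
B → B = 0 → 0 = 1
A ∧ (B → B) = 3/5 ∧ 1 = 3/5
(A ∧ (B → B)) ∨ B = 3/5 ∨ 0 = 3/5
((¬A → A) → ¬A) ∨ ((A ∧ (B → B)) ∨ B) = 2/5 ∨ 3/5 = 3/5
No assignment yields a value below 3/5, so this is the minimum.

3/5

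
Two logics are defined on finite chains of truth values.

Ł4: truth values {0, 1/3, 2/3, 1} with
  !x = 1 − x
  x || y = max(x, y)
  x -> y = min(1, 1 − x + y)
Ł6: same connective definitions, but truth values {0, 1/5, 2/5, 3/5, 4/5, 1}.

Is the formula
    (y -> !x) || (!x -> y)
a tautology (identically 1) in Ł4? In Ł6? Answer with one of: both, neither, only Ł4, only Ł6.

both

In Ł4: every assignment gives 1 — tautology.
In Ł6: every assignment gives 1 — tautology.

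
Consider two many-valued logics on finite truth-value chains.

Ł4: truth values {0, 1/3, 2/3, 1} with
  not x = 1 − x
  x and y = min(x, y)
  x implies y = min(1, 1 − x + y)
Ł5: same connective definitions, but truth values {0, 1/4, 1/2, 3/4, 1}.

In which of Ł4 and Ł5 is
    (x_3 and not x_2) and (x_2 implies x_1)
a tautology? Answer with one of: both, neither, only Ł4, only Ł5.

In Ł4: at x_1 = 0, x_2 = 0, x_3 = 0 the value is 0 — not a tautology.
In Ł5: at x_1 = 0, x_2 = 0, x_3 = 0 the value is 0 — not a tautology.

neither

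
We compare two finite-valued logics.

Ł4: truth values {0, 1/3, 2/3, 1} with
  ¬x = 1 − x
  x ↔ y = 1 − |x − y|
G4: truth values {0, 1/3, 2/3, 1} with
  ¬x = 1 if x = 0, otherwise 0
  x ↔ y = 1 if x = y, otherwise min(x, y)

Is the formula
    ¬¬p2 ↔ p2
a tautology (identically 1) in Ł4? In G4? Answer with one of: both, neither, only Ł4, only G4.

only Ł4

In Ł4: every assignment gives 1 — tautology.
In G4: at p2 = 1/3 the value is 1/3 — not a tautology.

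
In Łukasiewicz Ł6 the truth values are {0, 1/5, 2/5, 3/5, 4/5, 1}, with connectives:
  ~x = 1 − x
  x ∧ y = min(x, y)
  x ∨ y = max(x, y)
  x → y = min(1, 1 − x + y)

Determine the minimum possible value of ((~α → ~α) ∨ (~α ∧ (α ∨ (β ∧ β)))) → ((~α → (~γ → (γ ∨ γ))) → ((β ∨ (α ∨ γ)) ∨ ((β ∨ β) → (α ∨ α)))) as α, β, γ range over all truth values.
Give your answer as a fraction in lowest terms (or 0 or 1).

3/5

Take α = 0, β = 2/5, γ = 3/5:
~α = ~0 = 1
~α = ~0 = 1
~α → ~α = 1 → 1 = 1
~α = ~0 = 1
β ∧ β = 2/5 ∧ 2/5 = 2/5
α ∨ (β ∧ β) = 0 ∨ 2/5 = 2/5
~α ∧ (α ∨ (β ∧ β)) = 1 ∧ 2/5 = 2/5
(~α → ~α) ∨ (~α ∧ (α ∨ (β ∧ β))) = 1 ∨ 2/5 = 1
~α = ~0 = 1
~γ = ~3/5 = 2/5
γ ∨ γ = 3/5 ∨ 3/5 = 3/5
~γ → (γ ∨ γ) = 2/5 → 3/5 = 1
~α → (~γ → (γ ∨ γ)) = 1 → 1 = 1
α ∨ γ = 0 ∨ 3/5 = 3/5
β ∨ (α ∨ γ) = 2/5 ∨ 3/5 = 3/5
β ∨ β = 2/5 ∨ 2/5 = 2/5
α ∨ α = 0 ∨ 0 = 0
(β ∨ β) → (α ∨ α) = 2/5 → 0 = 3/5
(β ∨ (α ∨ γ)) ∨ ((β ∨ β) → (α ∨ α)) = 3/5 ∨ 3/5 = 3/5
(~α → (~γ → (γ ∨ γ))) → ((β ∨ (α ∨ γ)) ∨ ((β ∨ β) → (α ∨ α))) = 1 → 3/5 = 3/5
((~α → ~α) ∨ (~α ∧ (α ∨ (β ∧ β)))) → ((~α → (~γ → (γ ∨ γ))) → ((β ∨ (α ∨ γ)) ∨ ((β ∨ β) → (α ∨ α)))) = 1 → 3/5 = 3/5
No assignment yields a value below 3/5, so this is the minimum.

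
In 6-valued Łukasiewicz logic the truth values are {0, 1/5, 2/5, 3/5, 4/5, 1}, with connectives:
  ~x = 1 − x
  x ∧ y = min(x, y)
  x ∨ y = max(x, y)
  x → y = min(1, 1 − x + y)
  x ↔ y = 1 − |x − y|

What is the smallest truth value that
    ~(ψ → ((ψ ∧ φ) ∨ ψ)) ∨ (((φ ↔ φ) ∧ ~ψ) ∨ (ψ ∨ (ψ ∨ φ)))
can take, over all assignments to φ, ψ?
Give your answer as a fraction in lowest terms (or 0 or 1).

3/5

Take φ = 0, ψ = 2/5:
ψ ∧ φ = 2/5 ∧ 0 = 0
(ψ ∧ φ) ∨ ψ = 0 ∨ 2/5 = 2/5
ψ → ((ψ ∧ φ) ∨ ψ) = 2/5 → 2/5 = 1
~(ψ → ((ψ ∧ φ) ∨ ψ)) = ~1 = 0
φ ↔ φ = 0 ↔ 0 = 1
~ψ = ~2/5 = 3/5
(φ ↔ φ) ∧ ~ψ = 1 ∧ 3/5 = 3/5
ψ ∨ φ = 2/5 ∨ 0 = 2/5
ψ ∨ (ψ ∨ φ) = 2/5 ∨ 2/5 = 2/5
((φ ↔ φ) ∧ ~ψ) ∨ (ψ ∨ (ψ ∨ φ)) = 3/5 ∨ 2/5 = 3/5
~(ψ → ((ψ ∧ φ) ∨ ψ)) ∨ (((φ ↔ φ) ∧ ~ψ) ∨ (ψ ∨ (ψ ∨ φ))) = 0 ∨ 3/5 = 3/5
No assignment yields a value below 3/5, so this is the minimum.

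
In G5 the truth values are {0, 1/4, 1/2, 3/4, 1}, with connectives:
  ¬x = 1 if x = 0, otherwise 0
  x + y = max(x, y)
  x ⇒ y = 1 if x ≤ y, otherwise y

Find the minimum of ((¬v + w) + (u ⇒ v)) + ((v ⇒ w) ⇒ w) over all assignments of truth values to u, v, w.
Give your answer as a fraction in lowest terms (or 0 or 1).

1/4

Take u = 1/2, v = 1/4, w = 1/4:
¬v = ¬1/4 = 0
¬v + w = 0 + 1/4 = 1/4
u ⇒ v = 1/2 ⇒ 1/4 = 1/4
(¬v + w) + (u ⇒ v) = 1/4 + 1/4 = 1/4
v ⇒ w = 1/4 ⇒ 1/4 = 1
(v ⇒ w) ⇒ w = 1 ⇒ 1/4 = 1/4
((¬v + w) + (u ⇒ v)) + ((v ⇒ w) ⇒ w) = 1/4 + 1/4 = 1/4
No assignment yields a value below 1/4, so this is the minimum.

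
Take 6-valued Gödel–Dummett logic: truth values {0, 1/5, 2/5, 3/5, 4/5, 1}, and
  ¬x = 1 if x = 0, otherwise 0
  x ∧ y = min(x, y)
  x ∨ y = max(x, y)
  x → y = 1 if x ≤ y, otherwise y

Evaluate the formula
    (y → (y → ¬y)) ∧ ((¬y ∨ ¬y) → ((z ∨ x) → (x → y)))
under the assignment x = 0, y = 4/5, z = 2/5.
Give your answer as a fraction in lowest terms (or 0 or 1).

¬y = ¬4/5 = 0
y → ¬y = 4/5 → 0 = 0
y → (y → ¬y) = 4/5 → 0 = 0
¬y = ¬4/5 = 0
¬y = ¬4/5 = 0
¬y ∨ ¬y = 0 ∨ 0 = 0
z ∨ x = 2/5 ∨ 0 = 2/5
x → y = 0 → 4/5 = 1
(z ∨ x) → (x → y) = 2/5 → 1 = 1
(¬y ∨ ¬y) → ((z ∨ x) → (x → y)) = 0 → 1 = 1
(y → (y → ¬y)) ∧ ((¬y ∨ ¬y) → ((z ∨ x) → (x → y))) = 0 ∧ 1 = 0

0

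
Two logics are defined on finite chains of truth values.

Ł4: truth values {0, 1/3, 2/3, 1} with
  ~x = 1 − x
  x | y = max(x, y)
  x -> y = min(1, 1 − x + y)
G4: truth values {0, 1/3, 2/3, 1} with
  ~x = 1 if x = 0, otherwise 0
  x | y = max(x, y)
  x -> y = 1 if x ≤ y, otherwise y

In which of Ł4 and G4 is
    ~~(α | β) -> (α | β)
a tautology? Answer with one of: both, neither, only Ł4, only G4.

only Ł4

In Ł4: every assignment gives 1 — tautology.
In G4: at α = 0, β = 1/3 the value is 1/3 — not a tautology.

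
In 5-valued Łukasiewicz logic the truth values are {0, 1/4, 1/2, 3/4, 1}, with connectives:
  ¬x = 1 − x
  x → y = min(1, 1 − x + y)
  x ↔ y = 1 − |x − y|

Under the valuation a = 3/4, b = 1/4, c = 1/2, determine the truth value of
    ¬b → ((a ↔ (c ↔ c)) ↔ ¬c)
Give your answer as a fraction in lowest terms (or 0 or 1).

1

¬b = ¬1/4 = 3/4
c ↔ c = 1/2 ↔ 1/2 = 1
a ↔ (c ↔ c) = 3/4 ↔ 1 = 3/4
¬c = ¬1/2 = 1/2
(a ↔ (c ↔ c)) ↔ ¬c = 3/4 ↔ 1/2 = 3/4
¬b → ((a ↔ (c ↔ c)) ↔ ¬c) = 3/4 → 3/4 = 1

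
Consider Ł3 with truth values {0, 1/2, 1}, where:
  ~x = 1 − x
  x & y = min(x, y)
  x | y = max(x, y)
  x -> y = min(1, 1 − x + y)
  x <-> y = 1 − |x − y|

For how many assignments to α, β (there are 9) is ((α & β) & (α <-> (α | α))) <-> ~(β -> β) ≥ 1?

5

α = 0, β = 0 ↦ 1  ≥
α = 0, β = 1/2 ↦ 1  ≥
α = 0, β = 1 ↦ 1  ≥
α = 1/2, β = 0 ↦ 1  ≥
α = 1/2, β = 1/2 ↦ 1/2  <
α = 1/2, β = 1 ↦ 1/2  <
α = 1, β = 0 ↦ 1  ≥
α = 1, β = 1/2 ↦ 1/2  <
α = 1, β = 1 ↦ 0  <
So 5 of the 9 assignments meet the threshold.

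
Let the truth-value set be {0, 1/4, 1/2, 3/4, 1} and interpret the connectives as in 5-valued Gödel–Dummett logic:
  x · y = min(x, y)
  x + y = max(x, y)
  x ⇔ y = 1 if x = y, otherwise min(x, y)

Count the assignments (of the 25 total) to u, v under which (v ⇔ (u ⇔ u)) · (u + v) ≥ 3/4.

value 1: 5 assignments (counts)
value 3/4: 5 assignments (counts)
value 1/2: 5 assignments
value 1/4: 5 assignments
value 0: 5 assignments
So 10 of the 25 assignments meet the threshold.

10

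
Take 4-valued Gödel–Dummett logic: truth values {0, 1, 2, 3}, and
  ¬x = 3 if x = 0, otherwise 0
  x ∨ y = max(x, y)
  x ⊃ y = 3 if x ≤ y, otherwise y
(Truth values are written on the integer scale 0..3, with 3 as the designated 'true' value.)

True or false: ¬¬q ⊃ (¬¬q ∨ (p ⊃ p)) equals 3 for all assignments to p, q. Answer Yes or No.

Yes

p = 0, q = 0 ↦ 3
p = 0, q = 1 ↦ 3
p = 0, q = 2 ↦ 3
p = 0, q = 3 ↦ 3
p = 1, q = 0 ↦ 3
p = 1, q = 1 ↦ 3
p = 1, q = 2 ↦ 3
p = 1, q = 3 ↦ 3
p = 2, q = 0 ↦ 3
p = 2, q = 1 ↦ 3
p = 2, q = 2 ↦ 3
p = 2, q = 3 ↦ 3
p = 3, q = 0 ↦ 3
p = 3, q = 1 ↦ 3
p = 3, q = 2 ↦ 3
p = 3, q = 3 ↦ 3
Every assignment gives a value ≥ 3.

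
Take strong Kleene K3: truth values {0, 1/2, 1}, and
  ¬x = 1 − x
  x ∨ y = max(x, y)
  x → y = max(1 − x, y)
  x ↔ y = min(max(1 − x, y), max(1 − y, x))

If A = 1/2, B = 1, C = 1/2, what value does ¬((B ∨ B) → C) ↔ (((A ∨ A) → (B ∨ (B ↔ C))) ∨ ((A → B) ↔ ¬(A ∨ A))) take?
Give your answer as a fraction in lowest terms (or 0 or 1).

B ∨ B = 1 ∨ 1 = 1
(B ∨ B) → C = 1 → 1/2 = 1/2
¬((B ∨ B) → C) = ¬1/2 = 1/2
A ∨ A = 1/2 ∨ 1/2 = 1/2
B ↔ C = 1 ↔ 1/2 = 1/2
B ∨ (B ↔ C) = 1 ∨ 1/2 = 1
(A ∨ A) → (B ∨ (B ↔ C)) = 1/2 → 1 = 1
A → B = 1/2 → 1 = 1
A ∨ A = 1/2 ∨ 1/2 = 1/2
¬(A ∨ A) = ¬1/2 = 1/2
(A → B) ↔ ¬(A ∨ A) = 1 ↔ 1/2 = 1/2
((A ∨ A) → (B ∨ (B ↔ C))) ∨ ((A → B) ↔ ¬(A ∨ A)) = 1 ∨ 1/2 = 1
¬((B ∨ B) → C) ↔ (((A ∨ A) → (B ∨ (B ↔ C))) ∨ ((A → B) ↔ ¬(A ∨ A))) = 1/2 ↔ 1 = 1/2

1/2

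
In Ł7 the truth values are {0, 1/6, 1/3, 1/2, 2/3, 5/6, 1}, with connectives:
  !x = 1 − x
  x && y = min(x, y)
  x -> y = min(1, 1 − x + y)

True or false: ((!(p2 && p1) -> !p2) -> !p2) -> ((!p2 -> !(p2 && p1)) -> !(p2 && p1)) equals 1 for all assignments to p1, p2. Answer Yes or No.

At p1 = 1, p2 = 1/2, for instance:
p2 && p1 = 1/2 && 1 = 1/2
!(p2 && p1) = !1/2 = 1/2
!p2 = !1/2 = 1/2
!(p2 && p1) -> !p2 = 1/2 -> 1/2 = 1
(!(p2 && p1) -> !p2) -> !p2 = 1 -> 1/2 = 1/2
!p2 -> !(p2 && p1) = 1/2 -> 1/2 = 1
(!p2 -> !(p2 && p1)) -> !(p2 && p1) = 1 -> 1/2 = 1/2
((!(p2 && p1) -> !p2) -> !p2) -> ((!p2 -> !(p2 && p1)) -> !(p2 && p1)) = 1/2 -> 1/2 = 1
and checking the remaining 48 assignments likewise gives ≥ 1 in every case.

Yes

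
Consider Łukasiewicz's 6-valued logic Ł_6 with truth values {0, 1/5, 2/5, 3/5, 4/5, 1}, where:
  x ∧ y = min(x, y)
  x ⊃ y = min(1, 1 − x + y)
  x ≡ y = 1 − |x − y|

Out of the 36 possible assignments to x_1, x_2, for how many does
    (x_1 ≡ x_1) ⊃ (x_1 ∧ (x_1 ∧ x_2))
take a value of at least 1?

value 1: 1 assignment (counts)
value 4/5: 3 assignments
value 3/5: 5 assignments
value 2/5: 7 assignments
value 1/5: 9 assignments
value 0: 11 assignments
So 1 of the 36 assignments meets the threshold.

1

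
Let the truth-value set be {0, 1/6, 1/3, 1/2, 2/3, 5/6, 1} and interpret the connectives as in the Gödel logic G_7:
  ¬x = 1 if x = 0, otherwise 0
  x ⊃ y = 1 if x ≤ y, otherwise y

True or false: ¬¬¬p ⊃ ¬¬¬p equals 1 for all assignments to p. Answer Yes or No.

Yes

p = 0 ↦ 1
p = 1/6 ↦ 1
p = 1/3 ↦ 1
p = 1/2 ↦ 1
p = 2/3 ↦ 1
p = 5/6 ↦ 1
p = 1 ↦ 1
Every assignment gives a value ≥ 1.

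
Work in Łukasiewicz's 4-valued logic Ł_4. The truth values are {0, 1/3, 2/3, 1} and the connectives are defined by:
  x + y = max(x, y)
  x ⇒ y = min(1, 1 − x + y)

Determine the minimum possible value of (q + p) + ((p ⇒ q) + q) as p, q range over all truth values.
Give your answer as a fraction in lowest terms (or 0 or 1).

2/3

Take p = 1/3, q = 0:
q + p = 0 + 1/3 = 1/3
p ⇒ q = 1/3 ⇒ 0 = 2/3
(p ⇒ q) + q = 2/3 + 0 = 2/3
(q + p) + ((p ⇒ q) + q) = 1/3 + 2/3 = 2/3
No assignment yields a value below 2/3, so this is the minimum.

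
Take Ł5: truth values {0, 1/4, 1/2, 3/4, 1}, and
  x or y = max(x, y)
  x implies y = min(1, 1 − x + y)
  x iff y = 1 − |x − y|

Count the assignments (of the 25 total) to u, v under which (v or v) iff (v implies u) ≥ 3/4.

value 1: 3 assignments (counts)
value 3/4: 5 assignments (counts)
value 1/2: 6 assignments
value 1/4: 5 assignments
value 0: 6 assignments
So 8 of the 25 assignments meet the threshold.

8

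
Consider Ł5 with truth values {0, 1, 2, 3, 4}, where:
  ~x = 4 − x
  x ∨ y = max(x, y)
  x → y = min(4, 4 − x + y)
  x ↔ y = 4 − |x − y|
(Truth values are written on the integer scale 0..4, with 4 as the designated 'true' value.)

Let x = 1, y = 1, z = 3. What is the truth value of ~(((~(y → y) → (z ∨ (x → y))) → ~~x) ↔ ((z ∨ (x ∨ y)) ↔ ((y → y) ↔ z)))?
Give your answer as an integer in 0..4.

y → y = 1 → 1 = 4
~(y → y) = ~4 = 0
x → y = 1 → 1 = 4
z ∨ (x → y) = 3 ∨ 4 = 4
~(y → y) → (z ∨ (x → y)) = 0 → 4 = 4
~x = ~1 = 3
~~x = ~3 = 1
(~(y → y) → (z ∨ (x → y))) → ~~x = 4 → 1 = 1
x ∨ y = 1 ∨ 1 = 1
z ∨ (x ∨ y) = 3 ∨ 1 = 3
y → y = 1 → 1 = 4
(y → y) ↔ z = 4 ↔ 3 = 3
(z ∨ (x ∨ y)) ↔ ((y → y) ↔ z) = 3 ↔ 3 = 4
((~(y → y) → (z ∨ (x → y))) → ~~x) ↔ ((z ∨ (x ∨ y)) ↔ ((y → y) ↔ z)) = 1 ↔ 4 = 1
~(((~(y → y) → (z ∨ (x → y))) → ~~x) ↔ ((z ∨ (x ∨ y)) ↔ ((y → y) ↔ z))) = ~1 = 3

3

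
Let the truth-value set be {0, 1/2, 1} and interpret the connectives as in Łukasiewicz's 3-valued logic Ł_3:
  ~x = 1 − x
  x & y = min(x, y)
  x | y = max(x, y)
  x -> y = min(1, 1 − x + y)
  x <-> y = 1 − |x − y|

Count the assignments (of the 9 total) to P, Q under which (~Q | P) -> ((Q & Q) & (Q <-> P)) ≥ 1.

P = 0, Q = 0 ↦ 0  <
P = 0, Q = 1/2 ↦ 1  ≥
P = 0, Q = 1 ↦ 1  ≥
P = 1/2, Q = 0 ↦ 0  <
P = 1/2, Q = 1/2 ↦ 1  ≥
P = 1/2, Q = 1 ↦ 1  ≥
P = 1, Q = 0 ↦ 0  <
P = 1, Q = 1/2 ↦ 1/2  <
P = 1, Q = 1 ↦ 1  ≥
So 5 of the 9 assignments meet the threshold.

5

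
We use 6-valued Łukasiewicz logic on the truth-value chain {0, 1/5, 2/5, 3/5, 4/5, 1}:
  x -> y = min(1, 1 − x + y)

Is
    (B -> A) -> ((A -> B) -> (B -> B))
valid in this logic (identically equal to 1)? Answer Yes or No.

At A = 2/5, B = 1, for instance:
B -> A = 1 -> 2/5 = 2/5
A -> B = 2/5 -> 1 = 1
B -> B = 1 -> 1 = 1
(A -> B) -> (B -> B) = 1 -> 1 = 1
(B -> A) -> ((A -> B) -> (B -> B)) = 2/5 -> 1 = 1
and checking the remaining 35 assignments likewise gives ≥ 1 in every case.

Yes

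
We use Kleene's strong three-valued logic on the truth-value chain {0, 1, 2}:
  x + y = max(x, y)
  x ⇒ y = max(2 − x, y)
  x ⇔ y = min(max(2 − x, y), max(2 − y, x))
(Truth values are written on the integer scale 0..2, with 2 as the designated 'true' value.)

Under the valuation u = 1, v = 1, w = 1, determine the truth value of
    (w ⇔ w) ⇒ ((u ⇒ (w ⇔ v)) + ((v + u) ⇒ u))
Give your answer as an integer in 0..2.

w ⇔ w = 1 ⇔ 1 = 1
w ⇔ v = 1 ⇔ 1 = 1
u ⇒ (w ⇔ v) = 1 ⇒ 1 = 1
v + u = 1 + 1 = 1
(v + u) ⇒ u = 1 ⇒ 1 = 1
(u ⇒ (w ⇔ v)) + ((v + u) ⇒ u) = 1 + 1 = 1
(w ⇔ w) ⇒ ((u ⇒ (w ⇔ v)) + ((v + u) ⇒ u)) = 1 ⇒ 1 = 1

1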